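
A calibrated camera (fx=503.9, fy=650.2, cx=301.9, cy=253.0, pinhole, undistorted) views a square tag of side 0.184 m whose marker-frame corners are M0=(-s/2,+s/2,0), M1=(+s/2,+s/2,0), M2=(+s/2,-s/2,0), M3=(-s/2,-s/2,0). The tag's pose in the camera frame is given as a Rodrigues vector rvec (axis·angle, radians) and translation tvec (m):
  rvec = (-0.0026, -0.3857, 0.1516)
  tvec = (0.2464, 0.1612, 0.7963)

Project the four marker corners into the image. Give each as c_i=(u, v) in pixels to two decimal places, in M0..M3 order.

c0=(400.62, 457.38) c1=(494.91, 461.72) c2=(509.90, 318.39) c3=(417.67, 301.16)

Intrinsics K: fx=503.9, fy=650.2, cx=301.9, cy=253.0
Marker side s = 0.184 m; corners in marker frame (Z=0):
  M0 = (-0.0920, +0.0920, 0)
  M1 = (+0.0920, +0.0920, 0)
  M2 = (+0.0920, -0.0920, 0)
  M3 = (-0.0920, -0.0920, 0)
rvec = (-0.0026, -0.3857, 0.1516), |rvec| = θ = 0.41443 rad = 23.745°
Rodrigues: sinθ=0.40267, 1−cosθ=0.08465; R = I + sinθ·[k]× + (1−cosθ)·[k]×²:
    [+0.91535 -0.14680 -0.37495]
    [+0.14779 +0.98867 -0.02629]
    [+0.37456 -0.03135 +0.92667]
t = (0.2464, 0.1612, 0.7963) m
M0: Pc = R·M0+t = (+0.14868, +0.23856, +0.75896); u = 503.9·(+0.14868)/0.75896 + 301.9 = 400.6156, v = 650.2·(+0.23856)/0.75896 + 253.0 = 457.3755
M1: Pc = R·M1+t = (+0.31711, +0.26575, +0.82788); u = 503.9·(+0.31711)/0.82788 + 301.9 = 494.9118, v = 650.2·(+0.26575)/0.82788 + 253.0 = 461.7192
M2: Pc = R·M2+t = (+0.34412, +0.08384, +0.83364); u = 503.9·(+0.34412)/0.83364 + 301.9 = 509.9039, v = 650.2·(+0.08384)/0.83364 + 253.0 = 318.3905
M3: Pc = R·M3+t = (+0.17569, +0.05665, +0.76472); u = 503.9·(+0.17569)/0.76472 + 301.9 = 417.6700, v = 650.2·(+0.05665)/0.76472 + 253.0 = 301.1624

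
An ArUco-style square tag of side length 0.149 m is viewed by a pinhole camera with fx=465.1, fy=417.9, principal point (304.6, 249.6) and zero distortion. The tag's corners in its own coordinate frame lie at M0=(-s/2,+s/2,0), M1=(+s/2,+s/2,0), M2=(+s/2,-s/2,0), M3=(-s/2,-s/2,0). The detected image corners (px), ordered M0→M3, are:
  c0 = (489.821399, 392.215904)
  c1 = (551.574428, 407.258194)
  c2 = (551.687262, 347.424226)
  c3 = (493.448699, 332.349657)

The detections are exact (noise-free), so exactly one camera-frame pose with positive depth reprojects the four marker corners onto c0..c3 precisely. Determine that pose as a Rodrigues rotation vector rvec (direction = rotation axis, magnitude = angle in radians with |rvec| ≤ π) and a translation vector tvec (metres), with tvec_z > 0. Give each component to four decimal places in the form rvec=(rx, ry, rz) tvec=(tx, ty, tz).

rvec=(-0.4034, -0.1650, 0.2618) tvec=(0.4880, 0.2985, 1.0446)

Intrinsics K: fx=465.1, fy=417.9, cx=304.6, cy=249.6
Marker side s = 0.149 m; corners in marker frame (Z=0):
  M0 = (-0.0745, +0.0745, 0)
  M1 = (+0.0745, +0.0745, 0)
  M2 = (+0.0745, -0.0745, 0)
  M3 = (-0.0745, -0.0745, 0)
Detected image corners:
  c0 = (489.821399, 392.215904) px
  c1 = (551.574428, 407.258194) px
  c2 = (551.687262, 347.424226) px
  c3 = (493.448699, 332.349657) px
Planar DLT: solve 8×8 A·h = b for H (H[2,2]=1):
  H  [+455.38355 -215.88436 +521.88748]
  H  [+138.69033 +257.46092 +368.99965]
  H  [+0.10174 -0.38997 +1.00000]
B = K⁻¹H; ‖b₁‖=0.957324, ‖b₂‖=0.957324; λ = 2/(‖b₁‖+‖b₂‖) = 1.044578, sign → tz>0 ⇒ λ=+1.044578
r₁ = λ·B[:,0] = (+0.95316,+0.28319,+0.10627); r₂ = λ·B[:,1] = (-0.21808,+0.88685,-0.40736)
r₃ = r₁×r₂ = (-0.20961,+0.36510,+0.90706); SVD([r₁ r₂ r₃]) → R = UVᵀ:
  R  [+0.95316 -0.21808 -0.20961]
  R  [+0.28319 +0.88685 +0.36510]
  R  [+0.10627 -0.40736 +0.90706]
t = (+0.48801, +0.29845, +1.04458) m
tr R = 2.747070; θ = arccos((tr R − 1)/2) = 0.508378 rad = 29.128°
axis k = ((R−Rᵀ)₃₂, (R−Rᵀ)₁₃, (R−Rᵀ)₂₁) / (2 sinθ) = (-0.793467, -0.324475, +0.514904)
rvec = θ·k = (-0.403381, -0.164956, +0.261766)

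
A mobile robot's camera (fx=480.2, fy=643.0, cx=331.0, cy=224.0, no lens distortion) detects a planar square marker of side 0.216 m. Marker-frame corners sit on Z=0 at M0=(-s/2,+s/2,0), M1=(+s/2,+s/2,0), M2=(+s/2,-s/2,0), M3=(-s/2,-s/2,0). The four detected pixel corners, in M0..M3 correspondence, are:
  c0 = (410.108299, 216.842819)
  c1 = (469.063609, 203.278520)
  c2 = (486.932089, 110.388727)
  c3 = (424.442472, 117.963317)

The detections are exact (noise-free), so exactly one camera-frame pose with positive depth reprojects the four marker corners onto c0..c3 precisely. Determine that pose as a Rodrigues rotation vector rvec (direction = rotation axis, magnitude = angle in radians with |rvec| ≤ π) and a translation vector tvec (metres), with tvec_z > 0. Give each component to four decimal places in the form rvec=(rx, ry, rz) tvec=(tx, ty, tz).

rvec=(0.5105, -0.4845, -0.0285) tvec=(0.3263, -0.1250, 1.3347)

Intrinsics K: fx=480.2, fy=643.0, cx=331.0, cy=224.0
Marker side s = 0.216 m; corners in marker frame (Z=0):
  M0 = (-0.1080, +0.1080, 0)
  M1 = (+0.1080, +0.1080, 0)
  M2 = (+0.1080, -0.1080, 0)
  M3 = (-0.1080, -0.1080, 0)
Detected image corners:
  c0 = (410.108299, 216.842819) px
  c1 = (469.063609, 203.278520) px
  c2 = (486.932089, 110.388727) px
  c3 = (424.442472, 117.963317) px
Planar DLT: solve 8×8 A·h = b for H (H[2,2]=1):
  H  [+427.85982 +84.78141 +448.40377]
  H  [+3.79067 +501.22541 +163.77710]
  H  [+0.32851 +0.35657 +1.00000]
B = K⁻¹H; ‖b₁‖=0.749230, ‖b₂‖=0.749230; λ = 2/(‖b₁‖+‖b₂‖) = 1.334704, sign → tz>0 ⇒ λ=+1.334704
r₁ = λ·B[:,0] = (+0.88700,-0.14488,+0.43846); r₂ = λ·B[:,1] = (-0.09240,+0.87462,+0.47592)
r₃ = r₁×r₂ = (-0.45244,-0.46265,+0.76240); SVD([r₁ r₂ r₃]) → R = UVᵀ:
  R  [+0.88700 -0.09240 -0.45244]
  R  [-0.14488 +0.87462 -0.46265]
  R  [+0.43846 +0.47592 +0.76240]
t = (+0.32632, -0.12501, +1.33470) m
tr R = 2.524018; θ = arccos((tr R − 1)/2) = 0.704387 rad = 40.358°
axis k = ((R−Rᵀ)₃₂, (R−Rᵀ)₁₃, (R−Rᵀ)₂₁) / (2 sinθ) = (+0.724691, -0.687882, -0.040518)
rvec = θ·k = (+0.510462, -0.484535, -0.028540)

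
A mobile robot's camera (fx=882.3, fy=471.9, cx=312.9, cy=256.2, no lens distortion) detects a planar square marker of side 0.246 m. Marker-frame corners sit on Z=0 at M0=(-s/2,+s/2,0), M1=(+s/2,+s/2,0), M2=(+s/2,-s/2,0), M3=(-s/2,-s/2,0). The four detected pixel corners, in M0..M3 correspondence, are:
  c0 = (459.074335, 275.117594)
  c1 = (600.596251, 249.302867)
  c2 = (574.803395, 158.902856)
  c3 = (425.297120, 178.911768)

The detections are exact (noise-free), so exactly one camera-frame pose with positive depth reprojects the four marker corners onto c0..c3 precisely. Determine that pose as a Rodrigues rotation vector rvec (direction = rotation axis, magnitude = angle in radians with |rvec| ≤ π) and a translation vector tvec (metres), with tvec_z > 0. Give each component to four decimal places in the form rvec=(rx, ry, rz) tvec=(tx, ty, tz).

rvec=(0.1561, -0.3901, -0.2508) tvec=(0.2819, -0.1032, 1.2136)

Intrinsics K: fx=882.3, fy=471.9, cx=312.9, cy=256.2
Marker side s = 0.246 m; corners in marker frame (Z=0):
  M0 = (-0.1230, +0.1230, 0)
  M1 = (+0.1230, +0.1230, 0)
  M2 = (+0.1230, -0.1230, 0)
  M3 = (-0.1230, -0.1230, 0)
Detected image corners:
  c0 = (459.074335, 275.117594) px
  c1 = (600.596251, 249.302867) px
  c2 = (574.803395, 158.902856) px
  c3 = (425.297120, 178.911768) px
Planar DLT: solve 8×8 A·h = b for H (H[2,2]=1):
  H  [+742.07063 +204.46746 +517.86354]
  H  [-30.21663 +414.00740 +216.08167]
  H  [+0.29299 +0.16308 +1.00000]
B = K⁻¹H; ‖b₁‖=0.824026, ‖b₂‖=0.824026; λ = 2/(‖b₁‖+‖b₂‖) = 1.213554, sign → tz>0 ⇒ λ=+1.213554
r₁ = λ·B[:,0] = (+0.89458,-0.27075,+0.35556); r₂ = λ·B[:,1] = (+0.21105,+0.95723,+0.19790)
r₃ = r₁×r₂ = (-0.39394,-0.10200,+0.91346); SVD([r₁ r₂ r₃]) → R = UVᵀ:
  R  [+0.89458 +0.21105 -0.39394]
  R  [-0.27075 +0.95723 -0.10200]
  R  [+0.35556 +0.19790 +0.91346]
t = (+0.28192, -0.10317, +1.21355) m
tr R = 2.765270; θ = arccos((tr R − 1)/2) = 0.489358 rad = 28.038°
axis k = ((R−Rᵀ)₃₂, (R−Rᵀ)₁₃, (R−Rᵀ)₂₁) / (2 sinθ) = (+0.319001, -0.797244, -0.512484)
rvec = θ·k = (+0.156106, -0.390138, -0.250788)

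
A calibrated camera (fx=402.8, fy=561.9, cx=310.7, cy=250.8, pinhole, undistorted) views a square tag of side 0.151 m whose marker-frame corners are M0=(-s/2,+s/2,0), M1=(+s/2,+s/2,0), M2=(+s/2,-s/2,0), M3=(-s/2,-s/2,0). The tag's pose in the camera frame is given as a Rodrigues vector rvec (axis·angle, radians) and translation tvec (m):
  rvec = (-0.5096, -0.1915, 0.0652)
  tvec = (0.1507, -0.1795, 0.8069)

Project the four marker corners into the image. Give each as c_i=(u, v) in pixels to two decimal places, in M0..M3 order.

Intrinsics K: fx=402.8, fy=561.9, cx=310.7, cy=250.8
Marker side s = 0.151 m; corners in marker frame (Z=0):
  M0 = (-0.0755, +0.0755, 0)
  M1 = (+0.0755, +0.0755, 0)
  M2 = (+0.0755, -0.0755, 0)
  M3 = (-0.0755, -0.0755, 0)
rvec = (-0.5096, -0.1915, 0.0652), |rvec| = θ = 0.54828 rad = 31.414°
Rodrigues: sinθ=0.52122, 1−cosθ=0.14658; R = I + sinθ·[k]× + (1−cosθ)·[k]×²:
    [+0.98005 -0.01440 -0.19825]
    [+0.10957 +0.87130 +0.47836]
    [+0.16585 -0.49054 +0.85549]
t = (0.1507, -0.1795, 0.8069) m
M0: Pc = R·M0+t = (+0.07562, -0.12199, +0.75734); u = 402.8·(+0.07562)/0.75734 + 310.7 = 350.9189, v = 561.9·(-0.12199)/0.75734 + 250.8 = 160.2920
M1: Pc = R·M1+t = (+0.22361, -0.10544, +0.78239); u = 402.8·(+0.22361)/0.78239 + 310.7 = 425.8205, v = 561.9·(-0.10544)/0.78239 + 250.8 = 175.0711
M2: Pc = R·M2+t = (+0.22578, -0.23701, +0.85646); u = 402.8·(+0.22578)/0.85646 + 310.7 = 416.8868, v = 561.9·(-0.23701)/0.85646 + 250.8 = 95.3030
M3: Pc = R·M3+t = (+0.07779, -0.25356, +0.83141); u = 402.8·(+0.07779)/0.83141 + 310.7 = 348.3891, v = 561.9·(-0.25356)/0.83141 + 250.8 = 79.4379

c0=(350.92, 160.29) c1=(425.82, 175.07) c2=(416.89, 95.30) c3=(348.39, 79.44)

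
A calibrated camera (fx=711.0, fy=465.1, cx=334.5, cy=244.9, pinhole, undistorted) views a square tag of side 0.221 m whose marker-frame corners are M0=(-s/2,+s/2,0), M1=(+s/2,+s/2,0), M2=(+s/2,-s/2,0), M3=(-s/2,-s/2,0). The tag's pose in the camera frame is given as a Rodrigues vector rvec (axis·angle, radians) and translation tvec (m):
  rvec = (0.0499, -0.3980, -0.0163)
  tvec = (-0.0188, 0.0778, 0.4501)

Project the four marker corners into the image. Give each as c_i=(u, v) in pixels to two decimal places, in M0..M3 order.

c0=(127.98, 459.95) c1=(453.89, 417.77) c2=(454.74, 211.12) c3=(119.72, 210.49)

Intrinsics K: fx=711.0, fy=465.1, cx=334.5, cy=244.9
Marker side s = 0.221 m; corners in marker frame (Z=0):
  M0 = (-0.1105, +0.1105, 0)
  M1 = (+0.1105, +0.1105, 0)
  M2 = (+0.1105, -0.1105, 0)
  M3 = (-0.1105, -0.1105, 0)
rvec = (0.0499, -0.3980, -0.0163), |rvec| = θ = 0.40145 rad = 23.001°
Rodrigues: sinθ=0.39075, 1−cosθ=0.07950; R = I + sinθ·[k]× + (1−cosθ)·[k]×²:
    [+0.92172 +0.00607 -0.38780]
    [-0.02566 +0.99864 -0.04537]
    [+0.38699 +0.05177 +0.92063]
t = (-0.0188, 0.0778, 0.4501) m
M0: Pc = R·M0+t = (-0.11998, +0.19099, +0.41306); u = 711.0·(-0.11998)/0.41306 + 334.5 = 127.9773, v = 465.1·(+0.19099)/0.41306 + 244.9 = 459.9483
M1: Pc = R·M1+t = (+0.08372, +0.18531, +0.49858); u = 711.0·(+0.08372)/0.49858 + 334.5 = 453.8897, v = 465.1·(+0.18531)/0.49858 + 244.9 = 417.7688
M2: Pc = R·M2+t = (+0.08238, -0.03539, +0.48714); u = 711.0·(+0.08238)/0.48714 + 334.5 = 454.7364, v = 465.1·(-0.03539)/0.48714 + 244.9 = 211.1156
M3: Pc = R·M3+t = (-0.12132, -0.02971, +0.40162); u = 711.0·(-0.12132)/0.40162 + 334.5 = 119.7196, v = 465.1·(-0.02971)/0.40162 + 244.9 = 210.4891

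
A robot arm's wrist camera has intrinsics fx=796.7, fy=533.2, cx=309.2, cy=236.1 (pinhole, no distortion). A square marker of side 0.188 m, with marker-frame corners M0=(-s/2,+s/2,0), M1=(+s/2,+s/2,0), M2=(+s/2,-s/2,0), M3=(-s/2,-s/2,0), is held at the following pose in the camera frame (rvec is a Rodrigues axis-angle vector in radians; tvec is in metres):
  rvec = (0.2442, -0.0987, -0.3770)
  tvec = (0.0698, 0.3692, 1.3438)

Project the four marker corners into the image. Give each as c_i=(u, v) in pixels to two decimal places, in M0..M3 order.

c0=(318.50, 427.48) c1=(419.43, 398.72) c2=(383.60, 336.41) c3=(278.75, 365.76)

Intrinsics K: fx=796.7, fy=533.2, cx=309.2, cy=236.1
Marker side s = 0.188 m; corners in marker frame (Z=0):
  M0 = (-0.0940, +0.0940, 0)
  M1 = (+0.0940, +0.0940, 0)
  M2 = (+0.0940, -0.0940, 0)
  M3 = (-0.0940, -0.0940, 0)
rvec = (0.2442, -0.0987, -0.3770), |rvec| = θ = 0.45990 rad = 26.350°
Rodrigues: sinθ=0.44385, 1−cosθ=0.10390; R = I + sinθ·[k]× + (1−cosθ)·[k]×²:
    [+0.92539 +0.35201 -0.14048]
    [-0.37569 +0.90088 -0.21740]
    [+0.05003 +0.25396 +0.96592]
t = (0.0698, 0.3692, 1.3438) m
M0: Pc = R·M0+t = (+0.01590, +0.48920, +1.36297); u = 796.7·(+0.01590)/1.36297 + 309.2 = 318.4952, v = 533.2·(+0.48920)/1.36297 + 236.1 = 427.4766
M1: Pc = R·M1+t = (+0.18988, +0.41857, +1.37238); u = 796.7·(+0.18988)/1.37238 + 309.2 = 419.4280, v = 533.2·(+0.41857)/1.37238 + 236.1 = 398.7236
M2: Pc = R·M2+t = (+0.12370, +0.24920, +1.32463); u = 796.7·(+0.12370)/1.32463 + 309.2 = 383.5983, v = 533.2·(+0.24920)/1.32463 + 236.1 = 336.4106
M3: Pc = R·M3+t = (-0.05028, +0.31983, +1.31522); u = 796.7·(-0.05028)/1.31522 + 309.2 = 278.7452, v = 533.2·(+0.31983)/1.31522 + 236.1 = 365.7617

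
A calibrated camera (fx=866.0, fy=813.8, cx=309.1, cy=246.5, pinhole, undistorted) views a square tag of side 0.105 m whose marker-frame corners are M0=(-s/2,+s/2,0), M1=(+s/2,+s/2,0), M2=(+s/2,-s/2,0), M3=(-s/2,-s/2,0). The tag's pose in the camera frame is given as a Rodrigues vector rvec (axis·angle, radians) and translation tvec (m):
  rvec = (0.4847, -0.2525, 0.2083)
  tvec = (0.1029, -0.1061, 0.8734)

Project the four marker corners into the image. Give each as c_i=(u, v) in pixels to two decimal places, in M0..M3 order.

c0=(348.11, 183.78) c1=(441.42, 198.72) c2=(475.25, 110.87) c3=(378.10, 91.95)

Intrinsics K: fx=866.0, fy=813.8, cx=309.1, cy=246.5
Marker side s = 0.105 m; corners in marker frame (Z=0):
  M0 = (-0.0525, +0.0525, 0)
  M1 = (+0.0525, +0.0525, 0)
  M2 = (+0.0525, -0.0525, 0)
  M3 = (-0.0525, -0.0525, 0)
rvec = (0.4847, -0.2525, 0.2083), |rvec| = θ = 0.58488 rad = 33.511°
Rodrigues: sinθ=0.55210, 1−cosθ=0.16622; R = I + sinθ·[k]× + (1−cosθ)·[k]×²:
    [+0.94794 -0.25609 -0.18929]
    [+0.13716 +0.86476 -0.48309]
    [+0.28741 +0.43198 +0.85486]
t = (0.1029, -0.1061, 0.8734) m
M0: Pc = R·M0+t = (+0.03969, -0.06790, +0.88099); u = 866.0·(+0.03969)/0.88099 + 309.1 = 348.1130, v = 813.8·(-0.06790)/0.88099 + 246.5 = 183.7777
M1: Pc = R·M1+t = (+0.13922, -0.05350, +0.91117); u = 866.0·(+0.13922)/0.91117 + 309.1 = 441.4204, v = 813.8·(-0.05350)/0.91117 + 246.5 = 198.7176
M2: Pc = R·M2+t = (+0.16611, -0.14430, +0.86581); u = 866.0·(+0.16611)/0.86581 + 309.1 = 475.2481, v = 813.8·(-0.14430)/0.86581 + 246.5 = 110.8690
M3: Pc = R·M3+t = (+0.06658, -0.15870, +0.83563); u = 866.0·(+0.06658)/0.83563 + 309.1 = 378.0978, v = 813.8·(-0.15870)/0.83563 + 246.5 = 91.9457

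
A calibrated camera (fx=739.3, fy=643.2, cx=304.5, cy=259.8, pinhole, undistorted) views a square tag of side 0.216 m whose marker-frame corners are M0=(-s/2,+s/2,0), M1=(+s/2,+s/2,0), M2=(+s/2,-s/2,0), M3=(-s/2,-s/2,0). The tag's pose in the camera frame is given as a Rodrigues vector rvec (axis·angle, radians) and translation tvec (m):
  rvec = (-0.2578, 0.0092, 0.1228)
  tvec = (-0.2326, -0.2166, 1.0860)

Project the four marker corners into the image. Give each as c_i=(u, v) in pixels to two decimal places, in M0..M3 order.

c0=(58.60, 183.48) c1=(207.44, 198.88) c2=(229.82, 81.87) c3=(88.17, 67.79)

Intrinsics K: fx=739.3, fy=643.2, cx=304.5, cy=259.8
Marker side s = 0.216 m; corners in marker frame (Z=0):
  M0 = (-0.1080, +0.1080, 0)
  M1 = (+0.1080, +0.1080, 0)
  M2 = (+0.1080, -0.1080, 0)
  M3 = (-0.1080, -0.1080, 0)
rvec = (-0.2578, 0.0092, 0.1228), |rvec| = θ = 0.28570 rad = 16.369°
Rodrigues: sinθ=0.28183, 1−cosθ=0.04054; R = I + sinθ·[k]× + (1−cosθ)·[k]×²:
    [+0.99247 -0.12231 -0.00665]
    [+0.11996 +0.95951 +0.25487]
    [-0.02480 -0.25375 +0.96695]
t = (-0.2326, -0.2166, 1.0860) m
M0: Pc = R·M0+t = (-0.35300, -0.12593, +1.06127); u = 739.3·(-0.35300)/1.06127 + 304.5 = 58.5970, v = 643.2·(-0.12593)/1.06127 + 259.8 = 183.4790
M1: Pc = R·M1+t = (-0.13862, -0.10002, +1.05592); u = 739.3·(-0.13862)/1.05592 + 304.5 = 207.4430, v = 643.2·(-0.10002)/1.05592 + 259.8 = 198.8753
M2: Pc = R·M2+t = (-0.11220, -0.30727, +1.11073); u = 739.3·(-0.11220)/1.11073 + 304.5 = 229.8174, v = 643.2·(-0.30727)/1.11073 + 259.8 = 81.8653
M3: Pc = R·M3+t = (-0.32658, -0.33318, +1.11608); u = 739.3·(-0.32658)/1.11608 + 304.5 = 88.1735, v = 643.2·(-0.33318)/1.11608 + 259.8 = 67.7866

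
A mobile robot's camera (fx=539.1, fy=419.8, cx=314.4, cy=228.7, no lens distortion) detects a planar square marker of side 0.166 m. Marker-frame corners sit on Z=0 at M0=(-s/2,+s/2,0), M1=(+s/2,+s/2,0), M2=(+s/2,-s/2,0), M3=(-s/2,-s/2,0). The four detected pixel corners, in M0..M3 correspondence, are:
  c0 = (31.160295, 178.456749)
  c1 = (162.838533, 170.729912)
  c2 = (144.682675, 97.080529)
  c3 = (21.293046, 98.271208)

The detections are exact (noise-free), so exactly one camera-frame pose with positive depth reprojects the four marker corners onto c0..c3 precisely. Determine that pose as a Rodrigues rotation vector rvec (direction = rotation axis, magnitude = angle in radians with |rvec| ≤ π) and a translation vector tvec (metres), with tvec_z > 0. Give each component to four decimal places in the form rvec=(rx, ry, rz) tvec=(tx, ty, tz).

Intrinsics K: fx=539.1, fy=419.8, cx=314.4, cy=228.7
Marker side s = 0.166 m; corners in marker frame (Z=0):
  M0 = (-0.0830, +0.0830, 0)
  M1 = (+0.0830, +0.0830, 0)
  M2 = (+0.0830, -0.0830, 0)
  M3 = (-0.0830, -0.0830, 0)
Detected image corners:
  c0 = (31.160295, 178.456749) px
  c1 = (162.838533, 170.729912) px
  c2 = (144.682675, 97.080529) px
  c3 = (21.293046, 98.271208) px
Planar DLT: solve 8×8 A·h = b for H (H[2,2]=1):
  H  [+811.10192 +45.37415 +92.30776]
  H  [+40.04395 +401.99466 +134.62443]
  H  [+0.48611 -0.44492 +1.00000]
B = K⁻¹H; ‖b₁‖=1.325133, ‖b₂‖=1.325133; λ = 2/(‖b₁‖+‖b₂‖) = 0.754641, sign → tz>0 ⇒ λ=+0.754641
r₁ = λ·B[:,0] = (+0.92145,-0.12787,+0.36684); r₂ = λ·B[:,1] = (+0.25933,+0.90555,-0.33576)
r₃ = r₁×r₂ = (-0.28926,+0.40452,+0.86758); SVD([r₁ r₂ r₃]) → R = UVᵀ:
  R  [+0.92145 +0.25933 -0.28926]
  R  [-0.12787 +0.90555 +0.40452]
  R  [+0.36684 -0.33576 +0.86758]
t = (-0.31089, -0.16911, +0.75464) m
tr R = 2.694582; θ = arccos((tr R − 1)/2) = 0.559932 rad = 32.082°
axis k = ((R−Rᵀ)₃₂, (R−Rᵀ)₁₃, (R−Rᵀ)₂₁) / (2 sinθ) = (-0.696885, -0.617650, -0.364499)
rvec = θ·k = (-0.390209, -0.345842, -0.204095)

rvec=(-0.3902, -0.3458, -0.2041) tvec=(-0.3109, -0.1691, 0.7546)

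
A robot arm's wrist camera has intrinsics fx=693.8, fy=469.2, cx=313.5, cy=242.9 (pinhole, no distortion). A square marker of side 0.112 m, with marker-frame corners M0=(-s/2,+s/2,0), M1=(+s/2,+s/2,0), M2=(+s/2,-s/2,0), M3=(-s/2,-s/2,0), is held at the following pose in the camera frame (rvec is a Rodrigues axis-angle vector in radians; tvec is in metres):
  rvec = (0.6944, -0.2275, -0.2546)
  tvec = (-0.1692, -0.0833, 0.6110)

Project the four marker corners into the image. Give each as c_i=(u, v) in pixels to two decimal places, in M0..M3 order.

Intrinsics K: fx=693.8, fy=469.2, cx=313.5, cy=242.9
Marker side s = 0.112 m; corners in marker frame (Z=0):
  M0 = (-0.0560, +0.0560, 0)
  M1 = (+0.0560, +0.0560, 0)
  M2 = (+0.0560, -0.0560, 0)
  M3 = (-0.0560, -0.0560, 0)
rvec = (0.6944, -0.2275, -0.2546), |rvec| = θ = 0.77380 rad = 44.336°
Rodrigues: sinθ=0.69886, 1−cosθ=0.28474; R = I + sinθ·[k]× + (1−cosθ)·[k]×²:
    [+0.94456 +0.15482 -0.28954]
    [-0.30507 +0.73987 -0.59960]
    [+0.12139 +0.65469 +0.74608]
t = (-0.1692, -0.0833, 0.6110) m
M0: Pc = R·M0+t = (-0.21343, -0.02478, +0.64086); u = 693.8·(-0.21343)/0.64086 + 313.5 = 82.4454, v = 469.2·(-0.02478)/0.64086 + 242.9 = 224.7551
M1: Pc = R·M1+t = (-0.10763, -0.05895, +0.65446); u = 693.8·(-0.10763)/0.65446 + 313.5 = 199.3954, v = 469.2·(-0.05895)/0.65446 + 242.9 = 200.6365
M2: Pc = R·M2+t = (-0.12497, -0.14182, +0.58114); u = 693.8·(-0.12497)/0.58114 + 313.5 = 164.2969, v = 469.2·(-0.14182)/0.58114 + 242.9 = 128.3994
M3: Pc = R·M3+t = (-0.23077, -0.10765, +0.56754); u = 693.8·(-0.23077)/0.56754 + 313.5 = 31.3962, v = 469.2·(-0.10765)/0.56754 + 242.9 = 153.9036

c0=(82.45, 224.76) c1=(199.40, 200.64) c2=(164.30, 128.40) c3=(31.40, 153.90)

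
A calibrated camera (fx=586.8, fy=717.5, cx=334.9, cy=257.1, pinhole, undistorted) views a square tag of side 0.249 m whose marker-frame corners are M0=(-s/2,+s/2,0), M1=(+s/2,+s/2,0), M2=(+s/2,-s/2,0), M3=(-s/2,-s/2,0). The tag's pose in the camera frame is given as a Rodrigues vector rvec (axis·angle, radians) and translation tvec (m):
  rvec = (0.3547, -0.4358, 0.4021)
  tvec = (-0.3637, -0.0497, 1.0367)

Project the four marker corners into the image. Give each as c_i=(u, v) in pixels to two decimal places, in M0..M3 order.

Intrinsics K: fx=586.8, fy=717.5, cx=334.9, cy=257.1
Marker side s = 0.249 m; corners in marker frame (Z=0):
  M0 = (-0.1245, +0.1245, 0)
  M1 = (+0.1245, +0.1245, 0)
  M2 = (+0.1245, -0.1245, 0)
  M3 = (-0.1245, -0.1245, 0)
rvec = (0.3547, -0.4358, 0.4021), |rvec| = θ = 0.69095 rad = 39.589°
Rodrigues: sinθ=0.63727, 1−cosθ=0.22936; R = I + sinθ·[k]× + (1−cosθ)·[k]×²:
    [+0.83108 -0.44512 -0.33342]
    [+0.29660 +0.86188 -0.41133]
    [+0.47046 +0.24296 +0.84831]
t = (-0.3637, -0.0497, 1.0367) m
M0: Pc = R·M0+t = (-0.52259, +0.02068, +1.00838); u = 586.8·(-0.52259)/1.00838 + 334.9 = 30.7928, v = 717.5·(+0.02068)/1.00838 + 257.1 = 271.8131
M1: Pc = R·M1+t = (-0.31565, +0.09453, +1.12552); u = 586.8·(-0.31565)/1.12552 + 334.9 = 170.3340, v = 717.5·(+0.09453)/1.12552 + 257.1 = 317.3616
M2: Pc = R·M2+t = (-0.20481, -0.12008, +1.06502); u = 586.8·(-0.20481)/1.06502 + 334.9 = 222.0537, v = 717.5·(-0.12008)/1.06502 + 257.1 = 176.2044
M3: Pc = R·M3+t = (-0.41175, -0.19393, +0.94788); u = 586.8·(-0.41175)/0.94788 + 334.9 = 79.9985, v = 717.5·(-0.19393)/0.94788 + 257.1 = 110.3038

c0=(30.79, 271.81) c1=(170.33, 317.36) c2=(222.05, 176.20) c3=(80.00, 110.30)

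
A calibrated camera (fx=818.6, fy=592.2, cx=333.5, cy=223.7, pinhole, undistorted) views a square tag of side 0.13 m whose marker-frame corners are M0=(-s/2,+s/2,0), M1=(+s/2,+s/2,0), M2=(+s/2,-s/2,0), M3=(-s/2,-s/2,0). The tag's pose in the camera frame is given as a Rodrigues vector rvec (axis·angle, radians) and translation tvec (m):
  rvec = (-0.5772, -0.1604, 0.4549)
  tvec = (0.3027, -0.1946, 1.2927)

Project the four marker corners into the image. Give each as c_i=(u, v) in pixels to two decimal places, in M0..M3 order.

c0=(477.60, 140.62) c1=(552.52, 168.79) c2=(570.07, 128.83) c3=(499.29, 102.12)

Intrinsics K: fx=818.6, fy=592.2, cx=333.5, cy=223.7
Marker side s = 0.13 m; corners in marker frame (Z=0):
  M0 = (-0.0650, +0.0650, 0)
  M1 = (+0.0650, +0.0650, 0)
  M2 = (+0.0650, -0.0650, 0)
  M3 = (-0.0650, -0.0650, 0)
rvec = (-0.5772, -0.1604, 0.4549), |rvec| = θ = 0.75221 rad = 43.099°
Rodrigues: sinθ=0.68326, 1−cosθ=0.26982; R = I + sinθ·[k]× + (1−cosθ)·[k]×²:
    [+0.88905 -0.36905 -0.27091]
    [+0.45735 +0.74245 +0.48949]
    [+0.02049 -0.55908 +0.82886]
t = (0.3027, -0.1946, 1.2927) m
M0: Pc = R·M0+t = (+0.22092, -0.17607, +1.25503); u = 818.6·(+0.22092)/1.25503 + 333.5 = 477.5987, v = 592.2·(-0.17607)/1.25503 + 223.7 = 140.6200
M1: Pc = R·M1+t = (+0.33650, -0.11661, +1.25769); u = 818.6·(+0.33650)/1.25769 + 333.5 = 552.5196, v = 592.2·(-0.11661)/1.25769 + 223.7 = 168.7912
M2: Pc = R·M2+t = (+0.38448, -0.21313, +1.33037); u = 818.6·(+0.38448)/1.33037 + 333.5 = 570.0748, v = 592.2·(-0.21313)/1.33037 + 223.7 = 128.8269
M3: Pc = R·M3+t = (+0.26890, -0.27259, +1.32771); u = 818.6·(+0.26890)/1.32771 + 333.5 = 499.2904, v = 592.2·(-0.27259)/1.32771 + 223.7 = 102.1177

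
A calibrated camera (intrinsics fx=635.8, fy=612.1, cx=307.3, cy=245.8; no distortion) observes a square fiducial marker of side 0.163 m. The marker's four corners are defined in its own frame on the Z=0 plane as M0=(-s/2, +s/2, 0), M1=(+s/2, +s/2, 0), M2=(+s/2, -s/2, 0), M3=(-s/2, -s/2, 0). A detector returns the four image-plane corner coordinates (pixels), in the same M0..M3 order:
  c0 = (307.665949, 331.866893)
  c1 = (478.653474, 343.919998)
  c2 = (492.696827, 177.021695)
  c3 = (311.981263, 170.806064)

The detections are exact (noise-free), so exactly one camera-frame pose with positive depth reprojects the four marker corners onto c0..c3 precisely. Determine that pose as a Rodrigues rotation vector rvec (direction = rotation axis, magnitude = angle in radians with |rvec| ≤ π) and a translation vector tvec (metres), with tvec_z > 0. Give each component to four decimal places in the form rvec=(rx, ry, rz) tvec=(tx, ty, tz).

rvec=(0.1937, 0.1460, 0.0389) tvec=(0.0829, 0.0119, 0.5949)

Intrinsics K: fx=635.8, fy=612.1, cx=307.3, cy=245.8
Marker side s = 0.163 m; corners in marker frame (Z=0):
  M0 = (-0.0815, +0.0815, 0)
  M1 = (+0.0815, +0.0815, 0)
  M2 = (+0.0815, -0.0815, 0)
  M3 = (-0.0815, -0.0815, 0)
Detected image corners:
  c0 = (307.665949, 331.866893) px
  c1 = (478.653474, 343.919998) px
  c2 = (492.696827, 177.021695) px
  c3 = (311.981263, 170.806064) px
Planar DLT: solve 8×8 A·h = b for H (H[2,2]=1):
  H  [+983.93516 +74.33769 +395.93148]
  H  [-4.03422 +1089.35324 +258.00088]
  H  [-0.23661 +0.32703 +1.00000]
B = K⁻¹H; ‖b₁‖=1.681004, ‖b₂‖=1.681004; λ = 2/(‖b₁‖+‖b₂‖) = 0.594883, sign → tz>0 ⇒ λ=+0.594883
r₁ = λ·B[:,0] = (+0.98865,+0.05260,-0.14076); r₂ = λ·B[:,1] = (-0.02448,+0.98059,+0.19455)
r₃ = r₁×r₂ = (+0.14826,-0.18889,+0.97074); SVD([r₁ r₂ r₃]) → R = UVᵀ:
  R  [+0.98865 -0.02448 +0.14826]
  R  [+0.05260 +0.98059 -0.18889]
  R  [-0.14076 +0.19455 +0.97074]
t = (+0.08293, +0.01186, +0.59488) m
tr R = 2.939975; θ = arccos((tr R − 1)/2) = 0.245617 rad = 14.073°
axis k = ((R−Rᵀ)₃₂, (R−Rᵀ)₁₃, (R−Rᵀ)₂₁) / (2 sinθ) = (+0.788465, +0.594307, +0.158498)
rvec = θ·k = (+0.193660, +0.145972, +0.038930)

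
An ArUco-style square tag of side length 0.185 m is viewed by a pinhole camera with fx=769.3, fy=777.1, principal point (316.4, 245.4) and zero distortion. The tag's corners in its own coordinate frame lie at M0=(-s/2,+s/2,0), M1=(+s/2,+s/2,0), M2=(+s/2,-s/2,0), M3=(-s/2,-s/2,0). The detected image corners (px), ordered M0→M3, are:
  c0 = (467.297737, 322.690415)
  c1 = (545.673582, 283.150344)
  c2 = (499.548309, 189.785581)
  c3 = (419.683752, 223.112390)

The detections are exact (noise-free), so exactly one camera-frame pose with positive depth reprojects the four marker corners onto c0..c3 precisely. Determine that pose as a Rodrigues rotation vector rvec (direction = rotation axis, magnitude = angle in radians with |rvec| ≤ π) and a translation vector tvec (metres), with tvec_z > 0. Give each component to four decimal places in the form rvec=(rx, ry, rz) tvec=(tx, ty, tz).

Intrinsics K: fx=769.3, fy=777.1, cx=316.4, cy=245.4
Marker side s = 0.185 m; corners in marker frame (Z=0):
  M0 = (-0.0925, +0.0925, 0)
  M1 = (+0.0925, +0.0925, 0)
  M2 = (+0.0925, -0.0925, 0)
  M3 = (-0.0925, -0.0925, 0)
Detected image corners:
  c0 = (467.297737, 322.690415) px
  c1 = (545.673582, 283.150344) px
  c2 = (499.548309, 189.785581) px
  c3 = (419.683752, 223.112390) px
Planar DLT: solve 8×8 A·h = b for H (H[2,2]=1):
  H  [+580.29399 +211.97218 +484.02159]
  H  [-116.35539 +499.22254 +253.77131]
  H  [+0.31588 -0.08541 +1.00000]
B = K⁻¹H; ‖b₁‖=0.742896, ‖b₂‖=0.742896; λ = 2/(‖b₁‖+‖b₂‖) = 1.346084, sign → tz>0 ⇒ λ=+1.346084
r₁ = λ·B[:,0] = (+0.84049,-0.33582,+0.42520); r₂ = λ·B[:,1] = (+0.41819,+0.90106,-0.11498)
r₃ = r₁×r₂ = (-0.34452,+0.27445,+0.89777); SVD([r₁ r₂ r₃]) → R = UVᵀ:
  R  [+0.84049 +0.41819 -0.34452]
  R  [-0.33582 +0.90106 +0.27445]
  R  [+0.42520 -0.11498 +0.89777]
t = (+0.29330, +0.01450, +1.34608) m
tr R = 2.639316; θ = arccos((tr R − 1)/2) = 0.609982 rad = 34.949°
axis k = ((R−Rᵀ)₃₂, (R−Rᵀ)₁₃, (R−Rᵀ)₂₁) / (2 sinθ) = (-0.339898, -0.671827, -0.658117)
rvec = θ·k = (-0.207332, -0.409802, -0.401440)

rvec=(-0.2073, -0.4098, -0.4014) tvec=(0.2933, 0.0145, 1.3461)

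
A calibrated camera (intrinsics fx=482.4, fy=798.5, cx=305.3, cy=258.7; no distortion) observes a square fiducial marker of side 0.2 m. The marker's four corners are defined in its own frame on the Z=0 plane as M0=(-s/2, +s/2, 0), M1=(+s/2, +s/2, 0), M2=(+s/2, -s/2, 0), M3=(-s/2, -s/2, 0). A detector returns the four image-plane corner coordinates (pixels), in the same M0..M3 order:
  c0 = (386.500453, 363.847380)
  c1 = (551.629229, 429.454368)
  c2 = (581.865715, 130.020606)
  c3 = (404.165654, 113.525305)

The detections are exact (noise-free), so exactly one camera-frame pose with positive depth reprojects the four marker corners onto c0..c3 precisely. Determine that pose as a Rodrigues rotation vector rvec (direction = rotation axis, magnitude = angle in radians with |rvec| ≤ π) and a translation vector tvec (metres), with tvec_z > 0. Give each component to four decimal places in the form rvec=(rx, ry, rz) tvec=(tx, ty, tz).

rvec=(0.1075, 0.5775, 0.1277) tvec=(0.2006, 0.0013, 0.5779)

Intrinsics K: fx=482.4, fy=798.5, cx=305.3, cy=258.7
Marker side s = 0.2 m; corners in marker frame (Z=0):
  M0 = (-0.1000, +0.1000, 0)
  M1 = (+0.1000, +0.1000, 0)
  M2 = (+0.1000, -0.1000, 0)
  M3 = (-0.1000, -0.1000, 0)
Detected image corners:
  c0 = (386.500453, 363.847380) px
  c1 = (551.629229, 429.454368) px
  c2 = (581.865715, 130.020606) px
  c3 = (404.165654, 113.525305) px
Planar DLT: solve 8×8 A·h = b for H (H[2,2]=1):
  H  [+409.57582 -2.86372 +472.79673]
  H  [-32.57055 +1424.40129 +260.56197]
  H  [-0.92872 +0.23693 +1.00000]
B = K⁻¹H; ‖b₁‖=1.730484, ‖b₂‖=1.730484; λ = 2/(‖b₁‖+‖b₂‖) = 0.577873, sign → tz>0 ⇒ λ=+0.577873
r₁ = λ·B[:,0] = (+0.83029,+0.15030,-0.53668); r₂ = λ·B[:,1] = (-0.09008,+0.98648,+0.13691)
r₃ = r₁×r₂ = (+0.55000,-0.06533,+0.83260); SVD([r₁ r₂ r₃]) → R = UVᵀ:
  R  [+0.83029 -0.09008 +0.55000]
  R  [+0.15030 +0.98648 -0.06533]
  R  [-0.53668 +0.13691 +0.83260]
t = (+0.20065, +0.00135, +0.57787) m
tr R = 2.649371; θ = arccos((tr R − 1)/2) = 0.601150 rad = 34.443°
axis k = ((R−Rᵀ)₃₂, (R−Rᵀ)₁₃, (R−Rᵀ)₂₁) / (2 sinθ) = (+0.178793, +0.960663, +0.212507)
rvec = θ·k = (+0.107482, +0.577503, +0.127749)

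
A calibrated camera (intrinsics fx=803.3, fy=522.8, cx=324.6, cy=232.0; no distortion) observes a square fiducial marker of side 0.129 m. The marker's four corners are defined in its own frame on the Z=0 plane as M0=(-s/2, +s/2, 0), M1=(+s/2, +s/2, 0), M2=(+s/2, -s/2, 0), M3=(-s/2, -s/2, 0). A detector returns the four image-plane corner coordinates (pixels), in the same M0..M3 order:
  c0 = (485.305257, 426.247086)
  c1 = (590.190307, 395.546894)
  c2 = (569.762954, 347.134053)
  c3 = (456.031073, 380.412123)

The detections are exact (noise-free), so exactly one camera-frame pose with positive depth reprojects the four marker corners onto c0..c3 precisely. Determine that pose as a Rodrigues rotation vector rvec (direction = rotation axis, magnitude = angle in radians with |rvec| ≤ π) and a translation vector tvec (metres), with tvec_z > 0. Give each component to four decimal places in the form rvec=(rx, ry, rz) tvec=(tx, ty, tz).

Intrinsics K: fx=803.3, fy=522.8, cx=324.6, cy=232.0
Marker side s = 0.129 m; corners in marker frame (Z=0):
  M0 = (-0.0645, +0.0645, 0)
  M1 = (+0.0645, +0.0645, 0)
  M2 = (+0.0645, -0.0645, 0)
  M3 = (-0.0645, -0.0645, 0)
Detected image corners:
  c0 = (485.305257, 426.247086) px
  c1 = (590.190307, 395.546894) px
  c2 = (569.762954, 347.134053) px
  c3 = (456.031073, 380.412123) px
Planar DLT: solve 8×8 A·h = b for H (H[2,2]=1):
  H  [+846.80017 +522.03542 +525.83053]
  H  [-246.95831 +608.17654 +388.28634]
  H  [+0.00159 +0.62704 +1.00000]
B = K⁻¹H; ‖b₁‖=1.154856, ‖b₂‖=1.154856; λ = 2/(‖b₁‖+‖b₂‖) = 0.865909, sign → tz>0 ⇒ λ=+0.865909
r₁ = λ·B[:,0] = (+0.91224,-0.40965,+0.00138); r₂ = λ·B[:,1] = (+0.34332,+0.76637,+0.54296)
r₃ = r₁×r₂ = (-0.22347,-0.49484,+0.83976); SVD([r₁ r₂ r₃]) → R = UVᵀ:
  R  [+0.91224 +0.34332 -0.22347]
  R  [-0.40965 +0.76637 -0.49484]
  R  [+0.00138 +0.54296 +0.83976]
t = (+0.21691, +0.25886, +0.86591) m
tr R = 2.518374; θ = arccos((tr R − 1)/2) = 0.708733 rad = 40.607°
axis k = ((R−Rᵀ)₃₂, (R−Rᵀ)₁₃, (R−Rᵀ)₂₁) / (2 sinθ) = (+0.797235, -0.172730, -0.578430)
rvec = θ·k = (+0.565027, -0.122419, -0.409952)

rvec=(0.5650, -0.1224, -0.4100) tvec=(0.2169, 0.2589, 0.8659)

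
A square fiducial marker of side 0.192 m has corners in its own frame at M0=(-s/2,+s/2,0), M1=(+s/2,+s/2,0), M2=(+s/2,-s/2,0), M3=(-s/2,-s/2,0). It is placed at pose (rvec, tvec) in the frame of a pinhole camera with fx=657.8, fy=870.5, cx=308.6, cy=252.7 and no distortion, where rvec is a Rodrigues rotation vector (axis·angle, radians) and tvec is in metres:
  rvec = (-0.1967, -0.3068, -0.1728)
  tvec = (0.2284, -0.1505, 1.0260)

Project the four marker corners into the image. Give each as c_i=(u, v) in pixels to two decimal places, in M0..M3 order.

c0=(414.18, 213.20) c1=(522.00, 193.27) c2=(492.37, 44.41) c3=(386.16, 54.81)

Intrinsics K: fx=657.8, fy=870.5, cx=308.6, cy=252.7
Marker side s = 0.192 m; corners in marker frame (Z=0):
  M0 = (-0.0960, +0.0960, 0)
  M1 = (+0.0960, +0.0960, 0)
  M2 = (+0.0960, -0.0960, 0)
  M3 = (-0.0960, -0.0960, 0)
rvec = (-0.1967, -0.3068, -0.1728), |rvec| = θ = 0.40333 rad = 23.109°
Rodrigues: sinθ=0.39249, 1−cosθ=0.08024; R = I + sinθ·[k]× + (1−cosθ)·[k]×²:
    [+0.93884 +0.19792 -0.28178]
    [-0.13839 +0.96619 +0.21756]
    [+0.31531 -0.16526 +0.93449]
t = (0.2284, -0.1505, 1.0260) m
M0: Pc = R·M0+t = (+0.15727, -0.04446, +0.97986); u = 657.8·(+0.15727)/0.97986 + 308.6 = 414.1790, v = 870.5·(-0.04446)/0.97986 + 252.7 = 213.2014
M1: Pc = R·M1+t = (+0.33753, -0.07103, +1.04041); u = 657.8·(+0.33753)/1.04041 + 308.6 = 522.0041, v = 870.5·(-0.07103)/1.04041 + 252.7 = 193.2687
M2: Pc = R·M2+t = (+0.29953, -0.25654, +1.07214); u = 657.8·(+0.29953)/1.07214 + 308.6 = 492.3734, v = 870.5·(-0.25654)/1.07214 + 252.7 = 44.4080
M3: Pc = R·M3+t = (+0.11927, -0.22997, +1.01159); u = 657.8·(+0.11927)/1.01159 + 308.6 = 386.1571, v = 870.5·(-0.22997)/1.01159 + 252.7 = 54.8066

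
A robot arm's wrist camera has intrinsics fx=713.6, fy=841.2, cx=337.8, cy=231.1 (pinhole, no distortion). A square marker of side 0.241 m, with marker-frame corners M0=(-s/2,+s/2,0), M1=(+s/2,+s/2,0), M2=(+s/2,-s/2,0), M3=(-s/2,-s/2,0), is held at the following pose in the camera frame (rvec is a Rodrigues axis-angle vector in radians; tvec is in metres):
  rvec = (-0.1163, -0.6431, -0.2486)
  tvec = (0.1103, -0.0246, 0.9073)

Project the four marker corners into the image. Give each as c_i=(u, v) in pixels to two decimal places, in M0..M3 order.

Intrinsics K: fx=713.6, fy=841.2, cx=337.8, cy=231.1
Marker side s = 0.241 m; corners in marker frame (Z=0):
  M0 = (-0.1205, +0.1205, 0)
  M1 = (+0.1205, +0.1205, 0)
  M2 = (+0.1205, -0.1205, 0)
  M3 = (-0.1205, -0.1205, 0)
rvec = (-0.1163, -0.6431, -0.2486), |rvec| = θ = 0.69922 rad = 40.062°
Rodrigues: sinθ=0.64362, 1−cosθ=0.23465; R = I + sinθ·[k]× + (1−cosθ)·[k]×²:
    [+0.77184 +0.26473 -0.57809]
    [-0.19294 +0.96385 +0.18379]
    [+0.60584 -0.03032 +0.79501]
t = (0.1103, -0.0246, 0.9073) m
M0: Pc = R·M0+t = (+0.04919, +0.11479, +0.83064); u = 713.6·(+0.04919)/0.83064 + 337.8 = 380.0618, v = 841.2·(+0.11479)/0.83064 + 231.1 = 347.3511
M1: Pc = R·M1+t = (+0.23521, +0.06829, +0.97665); u = 713.6·(+0.23521)/0.97665 + 337.8 = 509.6561, v = 841.2·(+0.06829)/0.97665 + 231.1 = 289.9230
M2: Pc = R·M2+t = (+0.17141, -0.16399, +0.98396); u = 713.6·(+0.17141)/0.98396 + 337.8 = 462.1100, v = 841.2·(-0.16399)/0.98396 + 231.1 = 90.9006
M3: Pc = R·M3+t = (-0.01461, -0.11749, +0.83795); u = 713.6·(-0.01461)/0.83795 + 337.8 = 325.3612, v = 841.2·(-0.11749)/0.83795 + 231.1 = 113.1495

c0=(380.06, 347.35) c1=(509.66, 289.92) c2=(462.11, 90.90) c3=(325.36, 113.15)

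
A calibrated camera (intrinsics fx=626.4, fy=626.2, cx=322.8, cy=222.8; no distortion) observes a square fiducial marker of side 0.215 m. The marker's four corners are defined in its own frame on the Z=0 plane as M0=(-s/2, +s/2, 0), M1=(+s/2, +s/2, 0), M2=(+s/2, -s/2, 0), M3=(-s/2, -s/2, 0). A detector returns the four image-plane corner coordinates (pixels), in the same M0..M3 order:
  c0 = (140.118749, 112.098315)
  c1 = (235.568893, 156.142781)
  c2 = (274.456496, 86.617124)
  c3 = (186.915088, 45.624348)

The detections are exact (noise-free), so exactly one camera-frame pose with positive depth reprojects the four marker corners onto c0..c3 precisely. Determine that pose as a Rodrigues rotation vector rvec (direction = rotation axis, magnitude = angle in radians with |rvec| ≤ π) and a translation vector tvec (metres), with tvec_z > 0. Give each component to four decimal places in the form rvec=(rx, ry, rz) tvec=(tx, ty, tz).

rvec=(-0.5316, -0.1611, 0.4075) tvec=(-0.2425, -0.2675, 1.3505)

Intrinsics K: fx=626.4, fy=626.2, cx=322.8, cy=222.8
Marker side s = 0.215 m; corners in marker frame (Z=0):
  M0 = (-0.1075, +0.1075, 0)
  M1 = (+0.1075, +0.1075, 0)
  M2 = (+0.1075, -0.1075, 0)
  M3 = (-0.1075, -0.1075, 0)
Detected image corners:
  c0 = (140.118749, 112.098315) px
  c1 = (235.568893, 156.142781) px
  c2 = (274.456496, 86.617124) px
  c3 = (186.915088, 45.624348) px
Planar DLT: solve 8×8 A·h = b for H (H[2,2]=1):
  H  [+431.70128 -280.09957 +210.31728]
  H  [+200.76919 +277.59766 +98.78305]
  H  [+0.03299 -0.38659 +1.00000]
B = K⁻¹H; ‖b₁‖=0.740483, ‖b₂‖=0.740483; λ = 2/(‖b₁‖+‖b₂‖) = 1.350469, sign → tz>0 ⇒ λ=+1.350469
r₁ = λ·B[:,0] = (+0.90775,+0.41713,+0.04455); r₂ = λ·B[:,1] = (-0.33483,+0.78442,-0.52208)
r₃ = r₁×r₂ = (-0.25272,+0.45900,+0.85173); SVD([r₁ r₂ r₃]) → R = UVᵀ:
  R  [+0.90775 -0.33483 -0.25272]
  R  [+0.41713 +0.78442 +0.45900]
  R  [+0.04455 -0.52208 +0.85173]
t = (-0.24250, -0.26746, +1.35047) m
tr R = 2.543911; θ = arccos((tr R − 1)/2) = 0.688884 rad = 39.470°
axis k = ((R−Rᵀ)₃₂, (R−Rᵀ)₁₃, (R−Rᵀ)₂₁) / (2 sinθ) = (-0.771682, -0.233827, +0.591465)
rvec = θ·k = (-0.531600, -0.161080, +0.407451)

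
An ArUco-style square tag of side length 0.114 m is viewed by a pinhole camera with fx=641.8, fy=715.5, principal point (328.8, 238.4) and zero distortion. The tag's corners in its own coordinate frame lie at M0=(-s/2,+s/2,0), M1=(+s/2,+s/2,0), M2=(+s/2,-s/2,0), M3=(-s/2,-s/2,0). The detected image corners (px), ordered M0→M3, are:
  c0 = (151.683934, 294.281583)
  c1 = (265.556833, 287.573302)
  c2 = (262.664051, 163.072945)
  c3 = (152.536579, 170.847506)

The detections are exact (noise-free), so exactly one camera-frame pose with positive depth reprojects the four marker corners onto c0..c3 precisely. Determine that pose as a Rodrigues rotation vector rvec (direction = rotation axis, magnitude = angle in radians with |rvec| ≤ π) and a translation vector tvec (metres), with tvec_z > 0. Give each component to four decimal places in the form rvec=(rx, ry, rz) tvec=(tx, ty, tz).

Intrinsics K: fx=641.8, fy=715.5, cx=328.8, cy=238.4
Marker side s = 0.114 m; corners in marker frame (Z=0):
  M0 = (-0.0570, +0.0570, 0)
  M1 = (+0.0570, +0.0570, 0)
  M2 = (+0.0570, -0.0570, 0)
  M3 = (-0.0570, -0.0570, 0)
Detected image corners:
  c0 = (151.683934, 294.281583) px
  c1 = (265.556833, 287.573302) px
  c2 = (262.664051, 163.072945) px
  c3 = (152.536579, 170.847506) px
Planar DLT: solve 8×8 A·h = b for H (H[2,2]=1):
  H  [+962.92613 -52.01128 +207.80647]
  H  [-84.78481 +1020.44063 +227.92950]
  H  [-0.09254 -0.29250 +1.00000]
B = K⁻¹H; ‖b₁‖=1.553000, ‖b₂‖=1.553000; λ = 2/(‖b₁‖+‖b₂‖) = 0.643915, sign → tz>0 ⇒ λ=+0.643915
r₁ = λ·B[:,0] = (+0.99663,-0.05645,-0.05959); r₂ = λ·B[:,1] = (+0.04431,+0.98110,-0.18835)
r₃ = r₁×r₂ = (+0.06909,+0.18507,+0.98029); SVD([r₁ r₂ r₃]) → R = UVᵀ:
  R  [+0.99663 +0.04431 +0.06909]
  R  [-0.05645 +0.98110 +0.18507]
  R  [-0.05959 -0.18835 +0.98029]
t = (-0.12139, -0.00942, +0.64392) m
tr R = 2.958022; θ = arccos((tr R − 1)/2) = 0.205245 rad = 11.760°
axis k = ((R−Rᵀ)₃₂, (R−Rᵀ)₁₃, (R−Rᵀ)₂₁) / (2 sinθ) = (-0.916102, +0.315682, -0.247188)
rvec = θ·k = (-0.188026, +0.064792, -0.050734)

rvec=(-0.1880, 0.0648, -0.0507) tvec=(-0.1214, -0.0094, 0.6439)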